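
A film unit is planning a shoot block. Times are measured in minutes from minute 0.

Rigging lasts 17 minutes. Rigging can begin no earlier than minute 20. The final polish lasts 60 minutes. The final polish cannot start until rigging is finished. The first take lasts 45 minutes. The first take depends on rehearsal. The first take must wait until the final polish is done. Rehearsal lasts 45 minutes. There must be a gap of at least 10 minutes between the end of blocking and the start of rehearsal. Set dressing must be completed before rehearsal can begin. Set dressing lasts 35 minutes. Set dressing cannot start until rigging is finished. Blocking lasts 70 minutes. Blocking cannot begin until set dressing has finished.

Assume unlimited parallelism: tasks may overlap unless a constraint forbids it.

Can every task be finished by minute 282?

After its own release at minute 20, rigging can start at minute 20 and finishes at minute 37.
The final polish waits on rigging (finishes minute 37), so it starts at minute 37 and finishes at 37 + 60 = minute 97.
Set dressing cannot begin until rigging (finishes minute 37). It runs from minute 37 to 37 + 35 = minute 72.
Blocking waits on set dressing (finishes minute 72), so it starts at minute 72 and finishes at 72 + 70 = minute 142.
Rehearsal cannot start until blocking (finishes minute 142, plus 10-minute gap → minute 152); set dressing (finishes minute 72). The controlling bound is minute 152, so rehearsal finishes at 152 + 45 = minute 197.
The first take needs all of rehearsal (finishes minute 197); the final polish (finishes minute 97). That puts its earliest start at minute 197; it finishes at 197 + 45 = minute 242.
Every task is finished by minute 242, which is no later than the deadline of 282, so the schedule is feasible.

Yes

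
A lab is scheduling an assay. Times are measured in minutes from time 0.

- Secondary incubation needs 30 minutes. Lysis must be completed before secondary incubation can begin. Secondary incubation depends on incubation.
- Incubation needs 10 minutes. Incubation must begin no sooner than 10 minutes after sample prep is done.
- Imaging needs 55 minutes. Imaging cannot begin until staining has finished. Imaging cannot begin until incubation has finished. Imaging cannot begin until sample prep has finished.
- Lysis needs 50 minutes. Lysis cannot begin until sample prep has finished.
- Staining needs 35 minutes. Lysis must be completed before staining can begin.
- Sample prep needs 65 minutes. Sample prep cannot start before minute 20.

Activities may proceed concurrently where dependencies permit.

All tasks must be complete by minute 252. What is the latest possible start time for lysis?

Imaging must finish by minute 252; it takes 55 minutes, so it must start by 252 − 55 = minute 197.
Since imaging (must start by minute 197) depends on it, staining must finish by minute 197. Backing off its 35-minute duration gives a latest start of minute 162.
Secondary incubation has no dependents, so it just needs to finish by minute 252. Starting by 252 − 30 = minute 222 achieves that.
For lysis: staining (must start by minute 162); secondary incubation (must start by minute 222). The most restrictive is minute 162; with a 50-minute duration, lysis must start by minute 112.

112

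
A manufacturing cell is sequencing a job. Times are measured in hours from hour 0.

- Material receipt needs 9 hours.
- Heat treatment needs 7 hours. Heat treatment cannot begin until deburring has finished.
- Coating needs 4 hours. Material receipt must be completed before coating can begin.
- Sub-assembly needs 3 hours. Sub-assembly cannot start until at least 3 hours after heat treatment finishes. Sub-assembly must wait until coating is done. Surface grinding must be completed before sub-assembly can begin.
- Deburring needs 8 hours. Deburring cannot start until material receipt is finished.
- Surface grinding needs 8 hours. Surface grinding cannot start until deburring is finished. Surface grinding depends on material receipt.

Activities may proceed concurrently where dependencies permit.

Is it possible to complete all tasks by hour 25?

Material receipt has no prerequisites, so it starts at hour 0 and finishes at hour 9.
Coating waits on material receipt (finishes hour 9), so it starts at hour 9 and finishes at 9 + 4 = hour 13.
Deburring waits on material receipt (finishes hour 9), so it starts at hour 9 and finishes at 9 + 8 = hour 17.
Surface grinding has to wait for deburring (finishes hour 17); material receipt (finishes hour 9). The latest of these is hour 17, so surface grinding runs hour 17 to 17 + 8 = hour 25.
After deburring (finishes hour 17), heat treatment can start at hour 17 and finishes at hour 24.
Sub-assembly cannot start until heat treatment (finishes hour 24, plus 3-hour gap → hour 27); coating (finishes hour 13); surface grinding (finishes hour 25). The controlling bound is hour 27, so sub-assembly finishes at 27 + 3 = hour 30.
The earliest everything can be done is hour 30, which is after the deadline of 25, so it is not possible.

No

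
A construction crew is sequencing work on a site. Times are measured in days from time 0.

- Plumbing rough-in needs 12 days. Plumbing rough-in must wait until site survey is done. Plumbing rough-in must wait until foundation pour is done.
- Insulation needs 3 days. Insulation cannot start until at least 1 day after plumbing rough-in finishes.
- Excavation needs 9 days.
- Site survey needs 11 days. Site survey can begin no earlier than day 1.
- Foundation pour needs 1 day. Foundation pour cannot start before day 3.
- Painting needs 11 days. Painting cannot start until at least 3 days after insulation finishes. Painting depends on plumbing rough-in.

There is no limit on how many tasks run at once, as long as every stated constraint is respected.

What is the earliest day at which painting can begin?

31

Foundation pour waits on its own release at day 3, so it starts at day 3 and finishes at 3 + 1 = day 4.
Site survey cannot begin until its own release at day 1. It runs from day 1 to 1 + 11 = day 12.
For plumbing rough-in: site survey (finishes day 12); foundation pour (finishes day 4). Taking the maximum gives a start of day 12, and it finishes at 12 + 12 = day 24.
After plumbing rough-in (finishes day 24, plus 1-day gap → day 25), insulation can start at day 25 and finishes at day 28.
Painting waits on insulation (finishes day 28, plus 3-day gap → day 31); plumbing rough-in (finishes day 24). The latest of these is day 31, which is the earliest painting can start.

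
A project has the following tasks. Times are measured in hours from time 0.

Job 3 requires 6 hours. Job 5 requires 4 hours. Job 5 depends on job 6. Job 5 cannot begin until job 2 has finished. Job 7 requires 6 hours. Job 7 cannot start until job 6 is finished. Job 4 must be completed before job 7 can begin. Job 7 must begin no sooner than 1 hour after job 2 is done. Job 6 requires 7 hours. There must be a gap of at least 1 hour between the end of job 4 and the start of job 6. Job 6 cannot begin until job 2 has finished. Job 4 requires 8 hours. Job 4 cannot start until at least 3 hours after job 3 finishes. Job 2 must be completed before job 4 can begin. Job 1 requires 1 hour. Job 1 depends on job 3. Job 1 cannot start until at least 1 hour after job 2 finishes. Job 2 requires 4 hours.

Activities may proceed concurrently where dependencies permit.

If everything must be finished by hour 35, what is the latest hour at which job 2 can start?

9

Nothing follows job 1; the deadline of hour 35 is its only limit. It must start by 35 − 1 = hour 34.
To finish by hour 35, job 5 (duration 4) must start no later than hour 31.
Job 7 must finish by hour 35; it takes 6 hours, so it must start by 35 − 6 = hour 29.
For job 6: job 5 (must start by hour 31); job 7 (must start by hour 29). The most restrictive is hour 29; with a 7-hour duration, job 6 must start by hour 22.
Job 4 has several dependents: job 6 (must start by hour 22, minus 1-hour gap → hour 21); job 7 (must start by hour 29). The earliest of those limits is hour 21, so job 4 must start by 21 − 8 = hour 13.
Job 2 must finish in time for job 1 (must start by hour 34, minus 1-hour gap → hour 33); job 4 (must start by hour 13); job 5 (must start by hour 31); job 6 (must start by hour 22); job 7 (must start by hour 29, minus 1-hour gap → hour 28). The tightest is hour 13, so job 2 must start by 13 − 4 = hour 9.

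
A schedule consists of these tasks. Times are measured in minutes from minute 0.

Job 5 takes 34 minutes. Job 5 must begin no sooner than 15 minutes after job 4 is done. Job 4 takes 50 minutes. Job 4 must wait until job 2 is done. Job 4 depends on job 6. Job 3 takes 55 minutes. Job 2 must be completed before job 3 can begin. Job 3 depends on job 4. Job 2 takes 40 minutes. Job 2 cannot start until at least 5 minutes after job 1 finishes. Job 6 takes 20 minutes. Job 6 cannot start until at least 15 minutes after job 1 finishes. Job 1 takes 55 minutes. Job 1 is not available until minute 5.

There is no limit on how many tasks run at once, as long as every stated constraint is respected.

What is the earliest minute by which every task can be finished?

Job 1 waits on its own release at minute 5, so it starts at minute 5 and finishes at 5 + 55 = minute 60.
Job 6 cannot begin until job 1 (finishes minute 60, plus 15-minute gap → minute 75). It runs from minute 75 to 75 + 20 = minute 95.
Job 2 waits on job 1 (finishes minute 60, plus 5-minute gap → minute 65), so it starts at minute 65 and finishes at 65 + 40 = minute 105.
Job 4 cannot start until job 2 (finishes minute 105); job 6 (finishes minute 95). The controlling bound is minute 105, so job 4 finishes at 105 + 50 = minute 155.
Job 5 waits on job 4 (finishes minute 155, plus 15-minute gap → minute 170), so it starts at minute 170 and finishes at 170 + 34 = minute 204.
Job 3 has to wait for job 2 (finishes minute 105); job 4 (finishes minute 155). The latest of these is minute 155, so job 3 runs minute 155 to 155 + 55 = minute 210.
All tasks are finished once the last one completes. Finish times: Job 1 at 60, Job 2 at 105, Job 3 at 210, Job 4 at 155, Job 5 at 204, Job 6 at 95. The latest is minute 210.

210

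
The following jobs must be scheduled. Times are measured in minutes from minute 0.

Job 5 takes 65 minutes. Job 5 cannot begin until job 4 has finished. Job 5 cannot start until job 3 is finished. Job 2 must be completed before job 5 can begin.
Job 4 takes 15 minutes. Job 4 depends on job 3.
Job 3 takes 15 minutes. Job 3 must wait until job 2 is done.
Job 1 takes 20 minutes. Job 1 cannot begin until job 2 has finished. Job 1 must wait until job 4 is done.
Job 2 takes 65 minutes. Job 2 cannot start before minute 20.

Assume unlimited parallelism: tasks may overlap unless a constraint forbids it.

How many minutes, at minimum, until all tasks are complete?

Job 2 cannot begin until its own release at minute 20. It runs from minute 20 to 20 + 65 = minute 85.
Job 3 waits on job 2 (finishes minute 85), so it starts at minute 85 and finishes at 85 + 15 = minute 100.
After job 3 (finishes minute 100), job 4 can start at minute 100 and finishes at minute 115.
For job 5: job 4 (finishes minute 115); job 3 (finishes minute 100); job 2 (finishes minute 85). Taking the maximum gives a start of minute 115, and it finishes at 115 + 65 = minute 180.
Job 1 cannot start until job 2 (finishes minute 85); job 4 (finishes minute 115). The controlling bound is minute 115, so job 1 finishes at 115 + 20 = minute 135.
All tasks are finished once the last one completes. Finish times: Job 1 at 135, Job 2 at 85, Job 3 at 100, Job 4 at 115, Job 5 at 180. The latest is minute 180.

180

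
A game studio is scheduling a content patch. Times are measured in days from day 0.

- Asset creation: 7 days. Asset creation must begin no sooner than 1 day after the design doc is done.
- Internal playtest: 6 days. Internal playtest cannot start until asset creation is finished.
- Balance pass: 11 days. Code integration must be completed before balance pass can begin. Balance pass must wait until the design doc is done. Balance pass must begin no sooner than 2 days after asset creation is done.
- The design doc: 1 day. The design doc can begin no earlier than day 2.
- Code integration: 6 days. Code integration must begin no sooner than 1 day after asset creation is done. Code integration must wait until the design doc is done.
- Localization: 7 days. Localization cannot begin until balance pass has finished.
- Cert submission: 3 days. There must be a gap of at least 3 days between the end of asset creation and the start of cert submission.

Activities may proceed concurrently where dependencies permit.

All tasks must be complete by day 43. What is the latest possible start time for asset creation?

Localization has no dependents, so it just needs to finish by day 43. Starting by 43 − 7 = day 36 achieves that.
Balance pass has to be done before localization (must start by day 36). That means finishing by day 36, i.e. starting by 36 − 11 = day 25.
Code integration feeds into balance pass (must start by day 25); so code integration must finish by day 25 and therefore start by day 19.
To finish by day 43, internal playtest (duration 6) must start no later than day 37.
Cert submission has no dependents, so it just needs to finish by day 43. Starting by 43 − 3 = day 40 achieves that.
Asset creation has several dependents: code integration (must start by day 19, minus 1-day gap → day 18); internal playtest (must start by day 37); balance pass (must start by day 25, minus 2-day gap → day 23); cert submission (must start by day 40, minus 3-day gap → day 37). The earliest of those limits is day 18, so asset creation must start by 18 − 7 = day 11.

11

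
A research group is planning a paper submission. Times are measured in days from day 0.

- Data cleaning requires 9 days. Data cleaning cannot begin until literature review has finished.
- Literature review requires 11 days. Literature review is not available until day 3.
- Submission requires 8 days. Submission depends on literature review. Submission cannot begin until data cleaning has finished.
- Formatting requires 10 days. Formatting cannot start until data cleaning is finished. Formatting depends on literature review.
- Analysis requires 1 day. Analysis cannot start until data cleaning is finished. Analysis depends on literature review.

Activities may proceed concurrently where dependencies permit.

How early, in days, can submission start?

23

Literature review cannot begin until its own release at day 3. It runs from day 3 to 3 + 11 = day 14.
After literature review (finishes day 14), data cleaning can start at day 14 and finishes at day 23.
Submission waits on literature review (finishes day 14); data cleaning (finishes day 23). The latest of these is day 23, which is the earliest submission can start.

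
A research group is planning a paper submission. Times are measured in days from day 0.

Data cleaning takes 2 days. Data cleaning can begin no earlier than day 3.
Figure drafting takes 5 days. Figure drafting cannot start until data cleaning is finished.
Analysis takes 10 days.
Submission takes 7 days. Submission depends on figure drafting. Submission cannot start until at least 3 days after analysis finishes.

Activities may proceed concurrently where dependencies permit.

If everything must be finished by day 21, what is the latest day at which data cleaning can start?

To finish by day 21, submission (duration 7) must start no later than day 14.
Figure drafting must finish before submission (must start by day 14). With a 5-day duration, figure drafting must start by 14 − 5 = day 9.
Data cleaning feeds into figure drafting (must start by day 9); so data cleaning must finish by day 9 and therefore start by day 7.

7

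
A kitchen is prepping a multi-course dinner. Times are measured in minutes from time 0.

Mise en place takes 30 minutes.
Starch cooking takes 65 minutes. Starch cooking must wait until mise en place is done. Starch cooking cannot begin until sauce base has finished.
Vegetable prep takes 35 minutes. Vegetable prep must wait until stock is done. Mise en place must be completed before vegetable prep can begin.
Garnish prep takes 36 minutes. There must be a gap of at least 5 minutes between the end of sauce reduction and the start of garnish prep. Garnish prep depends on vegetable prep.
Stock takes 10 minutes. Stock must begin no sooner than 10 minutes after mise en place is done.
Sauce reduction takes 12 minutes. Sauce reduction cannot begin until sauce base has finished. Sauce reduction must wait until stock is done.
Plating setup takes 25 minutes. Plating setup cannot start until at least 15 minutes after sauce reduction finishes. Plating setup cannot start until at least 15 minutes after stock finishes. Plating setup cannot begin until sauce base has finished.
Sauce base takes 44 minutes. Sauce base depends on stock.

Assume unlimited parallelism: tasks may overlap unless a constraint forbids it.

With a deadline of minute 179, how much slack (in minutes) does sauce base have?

20

Nothing blocks mise en place, so it runs from minute 0 to minute 30.
After mise en place (finishes minute 30, plus 10-minute gap → minute 40), stock can start at minute 40 and finishes at minute 50.
Sauce base waits on stock (finishes minute 50), so it starts at minute 50 and finishes at 50 + 44 = minute 94.

Working backward from the deadline:
Plating setup has no dependents, so it just needs to finish by minute 179. Starting by 179 − 25 = minute 154 achieves that.
To finish by minute 179, garnish prep (duration 36) must start no later than minute 143.
Sauce reduction feeds plating setup (must start by minute 154, minus 15-minute gap → minute 139); garnish prep (must start by minute 143, minus 5-minute gap → minute 138). Taking the minimum, sauce reduction must finish by minute 138 and start by 138 − 12 = minute 126.
Nothing follows starch cooking; the deadline of minute 179 is its only limit. It must start by 179 − 65 = minute 114.
Sauce base feeds sauce reduction (must start by minute 126); starch cooking (must start by minute 114); plating setup (must start by minute 154). Taking the minimum, sauce base must finish by minute 114 and start by 114 − 44 = minute 70.
So sauce base can start as early as minute 50 and as late as minute 70, giving 70 − 50 = 20 minutes of slack.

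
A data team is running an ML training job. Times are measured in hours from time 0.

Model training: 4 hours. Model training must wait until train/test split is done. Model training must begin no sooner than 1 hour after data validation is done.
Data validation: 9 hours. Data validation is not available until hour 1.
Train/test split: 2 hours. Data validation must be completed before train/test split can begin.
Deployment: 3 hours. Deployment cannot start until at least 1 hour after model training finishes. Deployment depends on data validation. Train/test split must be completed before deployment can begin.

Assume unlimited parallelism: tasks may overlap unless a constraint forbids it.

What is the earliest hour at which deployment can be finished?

20

After its own release at hour 1, data validation can start at hour 1 and finishes at hour 10.
Train/test split waits on data validation (finishes hour 10), so it starts at hour 10 and finishes at 10 + 2 = hour 12.
Model training has to wait for train/test split (finishes hour 12); data validation (finishes hour 10, plus 1-hour gap → hour 11). The latest of these is hour 12, so model training runs hour 12 to 12 + 4 = hour 16.
Deployment needs all of model training (finishes hour 16, plus 1-hour gap → hour 17); data validation (finishes hour 10); train/test split (finishes hour 12). That puts its earliest start at hour 17; it finishes at 17 + 3 = hour 20.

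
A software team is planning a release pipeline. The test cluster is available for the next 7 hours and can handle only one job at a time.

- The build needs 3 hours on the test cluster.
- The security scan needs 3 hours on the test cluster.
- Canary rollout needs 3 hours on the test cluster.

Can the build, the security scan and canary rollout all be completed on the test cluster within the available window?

Running back to back, the jobs need 3 + 3 + 3 = 9 hours on the test cluster.
Since 9 > 7, they cannot all fit.

No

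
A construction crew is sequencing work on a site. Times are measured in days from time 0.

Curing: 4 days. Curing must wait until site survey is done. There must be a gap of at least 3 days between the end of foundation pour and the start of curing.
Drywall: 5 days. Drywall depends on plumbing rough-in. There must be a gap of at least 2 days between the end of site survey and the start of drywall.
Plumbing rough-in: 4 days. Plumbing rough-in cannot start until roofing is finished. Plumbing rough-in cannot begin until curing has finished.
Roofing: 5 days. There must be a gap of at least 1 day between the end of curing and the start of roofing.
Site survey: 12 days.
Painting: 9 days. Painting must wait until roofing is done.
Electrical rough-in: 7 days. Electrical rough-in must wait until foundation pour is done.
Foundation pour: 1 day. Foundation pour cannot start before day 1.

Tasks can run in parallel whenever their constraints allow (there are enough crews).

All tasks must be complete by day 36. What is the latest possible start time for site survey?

5

Nothing follows drywall; the deadline of day 36 is its only limit. It must start by 36 − 5 = day 31.
Plumbing rough-in feeds into drywall (must start by day 31); so plumbing rough-in must finish by day 31 and therefore start by day 27.
To finish by day 36, painting (duration 9) must start no later than day 27.
For roofing: plumbing rough-in (must start by day 27); painting (must start by day 27). The most restrictive is day 27; with a 5-day duration, roofing must start by day 22.
Curing feeds roofing (must start by day 22, minus 1-day gap → day 21); plumbing rough-in (must start by day 27). Taking the minimum, curing must finish by day 21 and start by 21 − 4 = day 17.
Site survey feeds curing (must start by day 17); drywall (must start by day 31, minus 2-day gap → day 29). Taking the minimum, site survey must finish by day 17 and start by 17 − 12 = day 5.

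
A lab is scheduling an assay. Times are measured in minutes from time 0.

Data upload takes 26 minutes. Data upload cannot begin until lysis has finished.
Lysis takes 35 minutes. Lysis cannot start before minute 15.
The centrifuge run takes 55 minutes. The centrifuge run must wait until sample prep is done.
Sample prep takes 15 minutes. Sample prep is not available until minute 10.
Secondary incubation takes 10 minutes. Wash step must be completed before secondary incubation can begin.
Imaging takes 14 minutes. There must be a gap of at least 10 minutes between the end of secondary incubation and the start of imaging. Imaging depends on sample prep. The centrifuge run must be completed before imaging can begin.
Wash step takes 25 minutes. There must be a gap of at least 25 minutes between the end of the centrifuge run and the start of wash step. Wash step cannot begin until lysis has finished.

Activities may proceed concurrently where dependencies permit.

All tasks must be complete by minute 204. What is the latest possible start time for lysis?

110

Nothing follows imaging; the deadline of minute 204 is its only limit. It must start by 204 − 14 = minute 190.
Secondary incubation must finish before imaging (must start by minute 190, minus 10-minute gap → minute 180). With a 10-minute duration, secondary incubation must start by 180 − 10 = minute 170.
Since secondary incubation (must start by minute 170) depends on it, wash step must finish by minute 170. Backing off its 25-minute duration gives a latest start of minute 145.
Data upload has no dependents, so it just needs to finish by minute 204. Starting by 204 − 26 = minute 178 achieves that.
For lysis: wash step (must start by minute 145); data upload (must start by minute 178). The most restrictive is minute 145; with a 35-minute duration, lysis must start by minute 110.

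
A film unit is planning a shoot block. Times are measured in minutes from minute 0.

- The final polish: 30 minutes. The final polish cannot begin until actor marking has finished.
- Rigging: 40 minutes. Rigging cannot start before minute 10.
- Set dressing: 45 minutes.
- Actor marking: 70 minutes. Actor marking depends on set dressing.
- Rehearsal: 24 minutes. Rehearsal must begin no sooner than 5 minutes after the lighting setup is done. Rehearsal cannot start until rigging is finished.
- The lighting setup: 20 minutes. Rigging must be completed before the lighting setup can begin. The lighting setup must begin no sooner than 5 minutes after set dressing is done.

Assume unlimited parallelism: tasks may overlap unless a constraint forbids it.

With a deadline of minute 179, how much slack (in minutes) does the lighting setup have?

80

Nothing blocks set dressing, so it runs from minute 0 to minute 45.
Rigging waits on its own release at minute 10, so it starts at minute 10 and finishes at 10 + 40 = minute 50.
For the lighting setup: rigging (finishes minute 50); set dressing (finishes minute 45, plus 5-minute gap → minute 50). Taking the maximum gives a start of minute 50, and it finishes at 50 + 20 = minute 70.

Working backward from the deadline:
Rehearsal must finish by minute 179; it takes 24 minutes, so it must start by 179 − 24 = minute 155.
The lighting setup must finish before rehearsal (must start by minute 155, minus 5-minute gap → minute 150). With a 20-minute duration, the lighting setup must start by 150 − 20 = minute 130.
So the lighting setup can start as early as minute 50 and as late as minute 130, giving 130 − 50 = 80 minutes of slack.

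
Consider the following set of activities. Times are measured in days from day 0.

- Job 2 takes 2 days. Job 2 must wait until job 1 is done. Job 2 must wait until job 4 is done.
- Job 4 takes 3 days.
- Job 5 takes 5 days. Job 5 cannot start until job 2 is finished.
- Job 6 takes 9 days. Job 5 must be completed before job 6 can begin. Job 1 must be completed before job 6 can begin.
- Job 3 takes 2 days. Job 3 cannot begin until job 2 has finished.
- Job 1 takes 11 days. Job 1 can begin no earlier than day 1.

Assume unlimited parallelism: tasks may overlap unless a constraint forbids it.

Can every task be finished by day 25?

Job 4 has no prerequisites, so it starts at day 0 and finishes at day 3.
After its own release at day 1, job 1 can start at day 1 and finishes at day 12.
Job 2 cannot start until job 1 (finishes day 12); job 4 (finishes day 3). The controlling bound is day 12, so job 2 finishes at 12 + 2 = day 14.
Job 5 waits on job 2 (finishes day 14), so it starts at day 14 and finishes at 14 + 5 = day 19.
Job 6 cannot start until job 5 (finishes day 19); job 1 (finishes day 12). The controlling bound is day 19, so job 6 finishes at 19 + 9 = day 28.
After job 2 (finishes day 14), job 3 can start at day 14 and finishes at day 16.
The earliest everything can be done is day 28, which is after the deadline of 25, so it is not possible.

No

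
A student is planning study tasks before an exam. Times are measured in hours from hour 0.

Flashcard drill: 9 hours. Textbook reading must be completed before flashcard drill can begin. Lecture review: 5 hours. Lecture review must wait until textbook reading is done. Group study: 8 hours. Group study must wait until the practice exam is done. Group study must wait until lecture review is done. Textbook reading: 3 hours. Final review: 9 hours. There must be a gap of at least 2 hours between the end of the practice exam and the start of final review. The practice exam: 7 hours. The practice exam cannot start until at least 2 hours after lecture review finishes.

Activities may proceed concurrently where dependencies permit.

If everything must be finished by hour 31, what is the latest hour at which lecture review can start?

6

Nothing follows group study; the deadline of hour 31 is its only limit. It must start by 31 − 8 = hour 23.
Final review must finish by hour 31; it takes 9 hours, so it must start by 31 − 9 = hour 22.
The practice exam has several dependents: group study (must start by hour 23); final review (must start by hour 22, minus 2-hour gap → hour 20). The earliest of those limits is hour 20, so the practice exam must start by 20 − 7 = hour 13.
Lecture review must finish in time for the practice exam (must start by hour 13, minus 2-hour gap → hour 11); group study (must start by hour 23). The tightest is hour 11, so lecture review must start by 11 − 5 = hour 6.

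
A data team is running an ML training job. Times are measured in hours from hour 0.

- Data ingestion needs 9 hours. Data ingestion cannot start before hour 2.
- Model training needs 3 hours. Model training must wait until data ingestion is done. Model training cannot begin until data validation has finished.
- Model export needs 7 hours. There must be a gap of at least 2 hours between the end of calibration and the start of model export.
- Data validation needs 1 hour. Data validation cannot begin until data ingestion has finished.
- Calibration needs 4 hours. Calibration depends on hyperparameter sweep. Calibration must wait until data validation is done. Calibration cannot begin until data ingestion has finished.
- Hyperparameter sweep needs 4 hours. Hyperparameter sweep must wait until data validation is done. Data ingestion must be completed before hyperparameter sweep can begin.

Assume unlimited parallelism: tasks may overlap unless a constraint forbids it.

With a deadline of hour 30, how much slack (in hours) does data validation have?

Data ingestion waits on its own release at hour 2, so it starts at hour 2 and finishes at 2 + 9 = hour 11.
Data validation cannot begin until data ingestion (finishes hour 11). It runs from hour 11 to 11 + 1 = hour 12.

Working backward from the deadline:
Model export must finish by hour 30; it takes 7 hours, so it must start by 30 − 7 = hour 23.
Calibration has to be done before model export (must start by hour 23, minus 2-hour gap → hour 21). That means finishing by hour 21, i.e. starting by 21 − 4 = hour 17.
Hyperparameter sweep feeds into calibration (must start by hour 17); so hyperparameter sweep must finish by hour 17 and therefore start by hour 13.
To finish by hour 30, model training (duration 3) must start no later than hour 27.
Data validation feeds hyperparameter sweep (must start by hour 13); model training (must start by hour 27); calibration (must start by hour 17). Taking the minimum, data validation must finish by hour 13 and start by 13 − 1 = hour 12.
So data validation can start as early as hour 11 and as late as hour 12, giving 12 − 11 = 1 hour of slack.

1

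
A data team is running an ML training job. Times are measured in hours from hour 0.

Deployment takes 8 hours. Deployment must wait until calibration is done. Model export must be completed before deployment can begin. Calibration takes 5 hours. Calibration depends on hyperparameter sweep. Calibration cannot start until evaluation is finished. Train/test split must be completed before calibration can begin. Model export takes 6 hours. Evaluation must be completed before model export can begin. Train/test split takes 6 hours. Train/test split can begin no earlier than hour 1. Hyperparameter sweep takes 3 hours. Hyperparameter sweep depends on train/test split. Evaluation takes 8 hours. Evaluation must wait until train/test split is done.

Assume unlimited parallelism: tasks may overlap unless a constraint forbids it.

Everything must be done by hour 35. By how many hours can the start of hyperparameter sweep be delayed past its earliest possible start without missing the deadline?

12

After its own release at hour 1, train/test split can start at hour 1 and finishes at hour 7.
After train/test split (finishes hour 7), hyperparameter sweep can start at hour 7 and finishes at hour 10.

Working backward from the deadline:
To finish by hour 35, deployment (duration 8) must start no later than hour 27.
Calibration has to be done before deployment (must start by hour 27). That means finishing by hour 27, i.e. starting by 27 − 5 = hour 22.
Hyperparameter sweep has to be done before calibration (must start by hour 22). That means finishing by hour 22, i.e. starting by 22 − 3 = hour 19.
So hyperparameter sweep can start as early as hour 7 and as late as hour 19, giving 19 − 7 = 12 hours of slack.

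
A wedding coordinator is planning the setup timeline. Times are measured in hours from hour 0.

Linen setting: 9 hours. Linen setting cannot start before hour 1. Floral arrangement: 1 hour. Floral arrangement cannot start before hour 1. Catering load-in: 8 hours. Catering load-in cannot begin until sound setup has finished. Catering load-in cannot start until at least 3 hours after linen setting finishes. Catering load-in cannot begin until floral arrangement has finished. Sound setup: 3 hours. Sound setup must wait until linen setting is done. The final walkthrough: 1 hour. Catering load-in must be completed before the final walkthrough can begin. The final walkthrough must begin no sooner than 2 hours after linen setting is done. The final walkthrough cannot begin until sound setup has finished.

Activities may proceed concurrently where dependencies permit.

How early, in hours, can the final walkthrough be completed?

Floral arrangement waits on its own release at hour 1, so it starts at hour 1 and finishes at 1 + 1 = hour 2.
After its own release at hour 1, linen setting can start at hour 1 and finishes at hour 10.
Sound setup cannot begin until linen setting (finishes hour 10). It runs from hour 10 to 10 + 3 = hour 13.
Catering load-in has to wait for sound setup (finishes hour 13); linen setting (finishes hour 10, plus 3-hour gap → hour 13); floral arrangement (finishes hour 2). The latest of these is hour 13, so catering load-in runs hour 13 to 13 + 8 = hour 21.
The final walkthrough has to wait for catering load-in (finishes hour 21); linen setting (finishes hour 10, plus 2-hour gap → hour 12); sound setup (finishes hour 13). The latest of these is hour 21, so the final walkthrough runs hour 21 to 21 + 1 = hour 22.

22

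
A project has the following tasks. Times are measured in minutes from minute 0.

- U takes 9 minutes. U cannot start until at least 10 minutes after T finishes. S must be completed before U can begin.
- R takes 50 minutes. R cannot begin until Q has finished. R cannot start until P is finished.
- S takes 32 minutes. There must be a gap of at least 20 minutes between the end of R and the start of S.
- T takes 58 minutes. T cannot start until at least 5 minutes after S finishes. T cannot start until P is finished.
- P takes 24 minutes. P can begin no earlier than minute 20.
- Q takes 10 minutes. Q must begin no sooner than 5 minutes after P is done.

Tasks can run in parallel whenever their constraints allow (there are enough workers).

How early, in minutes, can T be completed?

After its own release at minute 20, P can start at minute 20 and finishes at minute 44.
Q cannot begin until P (finishes minute 44, plus 5-minute gap → minute 49). It runs from minute 49 to 49 + 10 = minute 59.
For R: Q (finishes minute 59); P (finishes minute 44). Taking the maximum gives a start of minute 59, and it finishes at 59 + 50 = minute 109.
After R (finishes minute 109, plus 20-minute gap → minute 129), S can start at minute 129 and finishes at minute 161.
T has to wait for S (finishes minute 161, plus 5-minute gap → minute 166); P (finishes minute 44). The latest of these is minute 166, so T runs minute 166 to 166 + 58 = minute 224.

224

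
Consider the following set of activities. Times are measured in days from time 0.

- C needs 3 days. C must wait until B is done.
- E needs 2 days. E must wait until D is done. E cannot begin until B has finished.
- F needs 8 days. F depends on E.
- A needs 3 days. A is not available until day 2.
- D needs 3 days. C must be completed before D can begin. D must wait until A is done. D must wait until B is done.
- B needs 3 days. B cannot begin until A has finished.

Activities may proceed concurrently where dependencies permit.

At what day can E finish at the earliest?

16

A waits on its own release at day 2, so it starts at day 2 and finishes at 2 + 3 = day 5.
B cannot begin until A (finishes day 5). It runs from day 5 to 5 + 3 = day 8.
C waits on B (finishes day 8), so it starts at day 8 and finishes at 8 + 3 = day 11.
D needs all of C (finishes day 11); A (finishes day 5); B (finishes day 8). That puts its earliest start at day 11; it finishes at 11 + 3 = day 14.
E cannot start until D (finishes day 14); B (finishes day 8). The controlling bound is day 14, so E finishes at 14 + 2 = day 16.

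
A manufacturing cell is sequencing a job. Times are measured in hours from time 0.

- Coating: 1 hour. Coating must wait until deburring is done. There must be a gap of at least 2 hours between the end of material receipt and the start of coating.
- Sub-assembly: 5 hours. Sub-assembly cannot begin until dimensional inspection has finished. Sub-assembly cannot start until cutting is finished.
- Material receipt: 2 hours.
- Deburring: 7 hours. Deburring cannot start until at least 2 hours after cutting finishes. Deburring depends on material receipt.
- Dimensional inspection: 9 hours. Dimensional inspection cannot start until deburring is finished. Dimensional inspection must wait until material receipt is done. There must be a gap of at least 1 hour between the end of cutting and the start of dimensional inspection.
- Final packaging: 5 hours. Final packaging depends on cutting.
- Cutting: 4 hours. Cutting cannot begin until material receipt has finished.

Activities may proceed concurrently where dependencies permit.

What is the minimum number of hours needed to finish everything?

Material receipt has no prerequisites, so it starts at hour 0 and finishes at hour 2.
After material receipt (finishes hour 2), cutting can start at hour 2 and finishes at hour 6.
Final packaging cannot begin until cutting (finishes hour 6). It runs from hour 6 to 6 + 5 = hour 11.
For deburring: cutting (finishes hour 6, plus 2-hour gap → hour 8); material receipt (finishes hour 2). Taking the maximum gives a start of hour 8, and it finishes at 8 + 7 = hour 15.
For coating: deburring (finishes hour 15); material receipt (finishes hour 2, plus 2-hour gap → hour 4). Taking the maximum gives a start of hour 15, and it finishes at 15 + 1 = hour 16.
Dimensional inspection cannot start until deburring (finishes hour 15); material receipt (finishes hour 2); cutting (finishes hour 6, plus 1-hour gap → hour 7). The controlling bound is hour 15, so dimensional inspection finishes at 15 + 9 = hour 24.
For sub-assembly: dimensional inspection (finishes hour 24); cutting (finishes hour 6). Taking the maximum gives a start of hour 24, and it finishes at 24 + 5 = hour 29.
All tasks are finished once the last one completes. Finish times: Material receipt at 2, Cutting at 6, Deburring at 15, Dimensional inspection at 24, Coating at 16, Sub-assembly at 29, Final packaging at 11. The latest is hour 29.

29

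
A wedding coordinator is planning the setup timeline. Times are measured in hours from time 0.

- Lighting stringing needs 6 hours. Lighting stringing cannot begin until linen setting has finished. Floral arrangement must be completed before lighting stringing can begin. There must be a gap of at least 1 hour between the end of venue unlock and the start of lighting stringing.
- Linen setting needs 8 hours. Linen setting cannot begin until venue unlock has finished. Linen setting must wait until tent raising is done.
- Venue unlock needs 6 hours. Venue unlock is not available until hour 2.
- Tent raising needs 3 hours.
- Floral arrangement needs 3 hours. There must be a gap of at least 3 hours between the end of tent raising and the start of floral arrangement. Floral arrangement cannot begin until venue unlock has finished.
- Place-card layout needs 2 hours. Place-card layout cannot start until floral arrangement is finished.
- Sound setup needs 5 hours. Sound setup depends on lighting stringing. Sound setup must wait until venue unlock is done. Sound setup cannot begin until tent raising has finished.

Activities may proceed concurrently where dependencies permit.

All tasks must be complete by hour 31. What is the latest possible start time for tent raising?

9

To finish by hour 31, sound setup (duration 5) must start no later than hour 26.
Lighting stringing has to be done before sound setup (must start by hour 26). That means finishing by hour 26, i.e. starting by 26 − 6 = hour 20.
Since lighting stringing (must start by hour 20) depends on it, linen setting must finish by hour 20. Backing off its 8-hour duration gives a latest start of hour 12.
Place-card layout has no dependents, so it just needs to finish by hour 31. Starting by 31 − 2 = hour 29 achieves that.
For floral arrangement: lighting stringing (must start by hour 20); place-card layout (must start by hour 29). The most restrictive is hour 20; with a 3-hour duration, floral arrangement must start by hour 17.
For tent raising: linen setting (must start by hour 12); floral arrangement (must start by hour 17, minus 3-hour gap → hour 14); sound setup (must start by hour 26). The most restrictive is hour 12; with a 3-hour duration, tent raising must start by hour 9.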